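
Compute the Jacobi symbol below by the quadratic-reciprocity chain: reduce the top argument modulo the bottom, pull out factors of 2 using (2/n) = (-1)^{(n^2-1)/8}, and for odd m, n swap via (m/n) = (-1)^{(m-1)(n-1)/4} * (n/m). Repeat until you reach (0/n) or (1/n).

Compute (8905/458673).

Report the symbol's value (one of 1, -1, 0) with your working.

reciprocity: (8905/458673) = +1·(458673/8905) since 8905 mod 4 = 1, 458673 mod 4 = 1; sign now +1
(458673/8905) = (4518/8905)   [reduce mod 8905]
4518 = 2^1·2259; (2/8905) = +1 since 8905 mod 8 = 1, so (4518/8905) = (+1)^1·(2259/8905); sign now +1
reciprocity: (2259/8905) = +1·(8905/2259) since 2259 mod 4 = 3, 8905 mod 4 = 1; sign now +1
(8905/2259) = (2128/2259)   [reduce mod 2259]
2128 = 2^4·133; (2/2259) = -1 since 2259 mod 8 = 3, so (2128/2259) = (-1)^4·(133/2259); sign now +1
reciprocity: (133/2259) = +1·(2259/133) since 133 mod 4 = 1, 2259 mod 4 = 3; sign now +1
(2259/133) = (131/133)   [reduce mod 133]
reciprocity: (131/133) = +1·(133/131) since 131 mod 4 = 3, 133 mod 4 = 1; sign now +1
(133/131) = (2/131)   [reduce mod 131]
2 = 2^1·1; (2/131) = -1 since 131 mod 8 = 3, so (2/131) = (-1)^1·(1/131); sign now -1
(1/131) = 1; final value = sign = -1

-1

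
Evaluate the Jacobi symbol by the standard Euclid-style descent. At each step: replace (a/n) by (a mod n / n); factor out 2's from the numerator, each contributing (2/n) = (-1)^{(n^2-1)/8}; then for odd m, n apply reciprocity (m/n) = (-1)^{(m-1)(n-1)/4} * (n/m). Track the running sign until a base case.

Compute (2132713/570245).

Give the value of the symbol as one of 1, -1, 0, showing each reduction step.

-1

(2132713/570245) = (421978/570245)   [reduce mod 570245]
421978 = 2^1·210989; (2/570245) = -1 since 570245 mod 8 = 5, so (421978/570245) = (-1)^1·(210989/570245); sign now -1
reciprocity: (210989/570245) = +1·(570245/210989) since 210989 mod 4 = 1, 570245 mod 4 = 1; sign now -1
(570245/210989) = (148267/210989)   [reduce mod 210989]
reciprocity: (148267/210989) = +1·(210989/148267) since 148267 mod 4 = 3, 210989 mod 4 = 1; sign now -1
(210989/148267) = (62722/148267)   [reduce mod 148267]
62722 = 2^1·31361; (2/148267) = -1 since 148267 mod 8 = 3, so (62722/148267) = (-1)^1·(31361/148267); sign now +1
reciprocity: (31361/148267) = +1·(148267/31361) since 31361 mod 4 = 1, 148267 mod 4 = 3; sign now +1
(148267/31361) = (22823/31361)   [reduce mod 31361]
reciprocity: (22823/31361) = +1·(31361/22823) since 22823 mod 4 = 3, 31361 mod 4 = 1; sign now +1
(31361/22823) = (8538/22823)   [reduce mod 22823]
8538 = 2^1·4269; (2/22823) = +1 since 22823 mod 8 = 7, so (8538/22823) = (+1)^1·(4269/22823); sign now +1
reciprocity: (4269/22823) = +1·(22823/4269) since 4269 mod 4 = 1, 22823 mod 4 = 3; sign now +1
(22823/4269) = (1478/4269)   [reduce mod 4269]
1478 = 2^1·739; (2/4269) = -1 since 4269 mod 8 = 5, so (1478/4269) = (-1)^1·(739/4269); sign now -1
reciprocity: (739/4269) = +1·(4269/739) since 739 mod 4 = 3, 4269 mod 4 = 1; sign now -1
(4269/739) = (574/739)   [reduce mod 739]
574 = 2^1·287; (2/739) = -1 since 739 mod 8 = 3, so (574/739) = (-1)^1·(287/739); sign now +1
reciprocity: (287/739) = -1·(739/287) since 287 mod 4 = 3, 739 mod 4 = 3; sign now -1
(739/287) = (165/287)   [reduce mod 287]
reciprocity: (165/287) = +1·(287/165) since 165 mod 4 = 1, 287 mod 4 = 3; sign now -1
(287/165) = (122/165)   [reduce mod 165]
122 = 2^1·61; (2/165) = -1 since 165 mod 8 = 5, so (122/165) = (-1)^1·(61/165); sign now +1
reciprocity: (61/165) = +1·(165/61) since 61 mod 4 = 1, 165 mod 4 = 1; sign now +1
(165/61) = (43/61)   [reduce mod 61]
reciprocity: (43/61) = +1·(61/43) since 43 mod 4 = 3, 61 mod 4 = 1; sign now +1
(61/43) = (18/43)   [reduce mod 43]
18 = 2^1·9; (2/43) = -1 since 43 mod 8 = 3, so (18/43) = (-1)^1·(9/43); sign now -1
reciprocity: (9/43) = +1·(43/9) since 9 mod 4 = 1, 43 mod 4 = 3; sign now -1
(43/9) = (7/9)   [reduce mod 9]
reciprocity: (7/9) = +1·(9/7) since 7 mod 4 = 3, 9 mod 4 = 1; sign now -1
(9/7) = (2/7)   [reduce mod 7]
2 = 2^1·1; (2/7) = +1 since 7 mod 8 = 7, so (2/7) = (+1)^1·(1/7); sign now -1
(1/7) = 1; final value = sign = -1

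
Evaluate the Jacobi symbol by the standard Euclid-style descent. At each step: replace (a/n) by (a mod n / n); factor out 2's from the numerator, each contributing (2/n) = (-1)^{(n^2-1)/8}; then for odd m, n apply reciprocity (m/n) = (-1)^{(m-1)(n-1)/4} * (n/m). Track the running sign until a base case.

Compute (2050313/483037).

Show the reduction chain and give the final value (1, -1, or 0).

(2050313/483037): 2050313 mod 483037 = 118165, so (2050313/483037) = (118165/483037)
flip (118165/483037) -> (483037/118165): both odd, 118165 mod 4 = 1, 483037 mod 4 = 1, so the flip contributes +1; sign now +1
(483037/118165): 483037 mod 118165 = 10377, so (483037/118165) = (10377/118165)
flip (10377/118165) -> (118165/10377): both odd, 10377 mod 4 = 1, 118165 mod 4 = 1, so the flip contributes +1; sign now +1
(118165/10377): 118165 mod 10377 = 4018, so (118165/10377) = (4018/10377)
factor out 2^1: 4018 = 2^1·2009; with 10377 mod 8 = 1, (2/10377) = +1; sign now +1; continue with (2009/10377)
flip (2009/10377) -> (10377/2009): both odd, 2009 mod 4 = 1, 10377 mod 4 = 1, so the flip contributes +1; sign now +1
(10377/2009): 10377 mod 2009 = 332, so (10377/2009) = (332/2009)
factor out 2^2: 332 = 2^2·83; with 2009 mod 8 = 1, (2/2009) = +1; sign now +1; continue with (83/2009)
flip (83/2009) -> (2009/83): both odd, 83 mod 4 = 3, 2009 mod 4 = 1, so the flip contributes +1; sign now +1
(2009/83): 2009 mod 83 = 17, so (2009/83) = (17/83)
flip (17/83) -> (83/17): both odd, 17 mod 4 = 1, 83 mod 4 = 3, so the flip contributes +1; sign now +1
(83/17): 83 mod 17 = 15, so (83/17) = (15/17)
flip (15/17) -> (17/15): both odd, 15 mod 4 = 3, 17 mod 4 = 1, so the flip contributes +1; sign now +1
(17/15): 17 mod 15 = 2, so (17/15) = (2/15)
factor out 2^1: 2 = 2^1·1; with 15 mod 8 = 7, (2/15) = +1; sign now +1; continue with (1/15)
reached (1/15) = 1, so the symbol is +1

1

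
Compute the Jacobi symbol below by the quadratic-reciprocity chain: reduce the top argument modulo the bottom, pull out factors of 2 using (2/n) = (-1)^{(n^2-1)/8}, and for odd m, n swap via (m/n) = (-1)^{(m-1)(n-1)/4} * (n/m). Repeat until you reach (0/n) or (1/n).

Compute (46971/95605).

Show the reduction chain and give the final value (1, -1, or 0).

flip (46971/95605) -> (95605/46971): both odd, 46971 mod 4 = 3, 95605 mod 4 = 1, so the flip contributes +1; sign now +1
(95605/46971): 95605 mod 46971 = 1663, so (95605/46971) = (1663/46971)
flip (1663/46971) -> (46971/1663): both odd, 1663 mod 4 = 3, 46971 mod 4 = 3, so the flip contributes -1; sign now -1
(46971/1663): 46971 mod 1663 = 407, so (46971/1663) = (407/1663)
flip (407/1663) -> (1663/407): both odd, 407 mod 4 = 3, 1663 mod 4 = 3, so the flip contributes -1; sign now +1
(1663/407): 1663 mod 407 = 35, so (1663/407) = (35/407)
flip (35/407) -> (407/35): both odd, 35 mod 4 = 3, 407 mod 4 = 3, so the flip contributes -1; sign now -1
(407/35): 407 mod 35 = 22, so (407/35) = (22/35)
factor out 2^1: 22 = 2^1·11; with 35 mod 8 = 3, (2/35) = -1; sign now +1; continue with (11/35)
flip (11/35) -> (35/11): both odd, 11 mod 4 = 3, 35 mod 4 = 3, so the flip contributes -1; sign now -1
(35/11): 35 mod 11 = 2, so (35/11) = (2/11)
factor out 2^1: 2 = 2^1·1; with 11 mod 8 = 3, (2/11) = -1; sign now +1; continue with (1/11)
reached (1/11) = 1, so the symbol is +1

1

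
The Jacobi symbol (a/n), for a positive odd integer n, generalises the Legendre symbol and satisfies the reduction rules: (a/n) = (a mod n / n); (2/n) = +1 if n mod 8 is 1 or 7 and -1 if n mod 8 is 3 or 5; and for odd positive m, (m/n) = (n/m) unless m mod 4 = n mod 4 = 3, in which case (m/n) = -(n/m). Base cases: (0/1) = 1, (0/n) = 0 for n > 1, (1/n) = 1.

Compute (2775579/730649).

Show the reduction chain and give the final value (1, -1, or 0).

1

(2775579/730649): 2775579 mod 730649 = 583632, so (2775579/730649) = (583632/730649)
factor out 2^4: 583632 = 2^4·36477; with 730649 mod 8 = 1, (2/730649) = +1; sign now +1; continue with (36477/730649)
flip (36477/730649) -> (730649/36477): both odd, 36477 mod 4 = 1, 730649 mod 4 = 1, so the flip contributes +1; sign now +1
(730649/36477): 730649 mod 36477 = 1109, so (730649/36477) = (1109/36477)
flip (1109/36477) -> (36477/1109): both odd, 1109 mod 4 = 1, 36477 mod 4 = 1, so the flip contributes +1; sign now +1
(36477/1109): 36477 mod 1109 = 989, so (36477/1109) = (989/1109)
flip (989/1109) -> (1109/989): both odd, 989 mod 4 = 1, 1109 mod 4 = 1, so the flip contributes +1; sign now +1
(1109/989): 1109 mod 989 = 120, so (1109/989) = (120/989)
factor out 2^3: 120 = 2^3·15; with 989 mod 8 = 5, (2/989) = -1; sign now -1; continue with (15/989)
flip (15/989) -> (989/15): both odd, 15 mod 4 = 3, 989 mod 4 = 1, so the flip contributes +1; sign now -1
(989/15): 989 mod 15 = 14, so (989/15) = (14/15)
factor out 2^1: 14 = 2^1·7; with 15 mod 8 = 7, (2/15) = +1; sign now -1; continue with (7/15)
flip (7/15) -> (15/7): both odd, 7 mod 4 = 3, 15 mod 4 = 3, so the flip contributes -1; sign now +1
(15/7): 15 mod 7 = 1, so (15/7) = (1/7)
reached (1/7) = 1, so the symbol is +1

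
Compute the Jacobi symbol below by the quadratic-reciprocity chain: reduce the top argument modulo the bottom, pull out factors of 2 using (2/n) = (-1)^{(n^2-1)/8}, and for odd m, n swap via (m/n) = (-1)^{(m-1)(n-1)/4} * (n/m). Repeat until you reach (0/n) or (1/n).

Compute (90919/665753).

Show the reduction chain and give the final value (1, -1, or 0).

flip (90919/665753) -> (665753/90919): both odd, 90919 mod 4 = 3, 665753 mod 4 = 1, so the flip contributes +1; sign now +1
(665753/90919): 665753 mod 90919 = 29320, so (665753/90919) = (29320/90919)
factor out 2^3: 29320 = 2^3·3665; with 90919 mod 8 = 7, (2/90919) = +1; sign now +1; continue with (3665/90919)
flip (3665/90919) -> (90919/3665): both odd, 3665 mod 4 = 1, 90919 mod 4 = 3, so the flip contributes +1; sign now +1
(90919/3665): 90919 mod 3665 = 2959, so (90919/3665) = (2959/3665)
flip (2959/3665) -> (3665/2959): both odd, 2959 mod 4 = 3, 3665 mod 4 = 1, so the flip contributes +1; sign now +1
(3665/2959): 3665 mod 2959 = 706, so (3665/2959) = (706/2959)
factor out 2^1: 706 = 2^1·353; with 2959 mod 8 = 7, (2/2959) = +1; sign now +1; continue with (353/2959)
flip (353/2959) -> (2959/353): both odd, 353 mod 4 = 1, 2959 mod 4 = 3, so the flip contributes +1; sign now +1
(2959/353): 2959 mod 353 = 135, so (2959/353) = (135/353)
flip (135/353) -> (353/135): both odd, 135 mod 4 = 3, 353 mod 4 = 1, so the flip contributes +1; sign now +1
(353/135): 353 mod 135 = 83, so (353/135) = (83/135)
flip (83/135) -> (135/83): both odd, 83 mod 4 = 3, 135 mod 4 = 3, so the flip contributes -1; sign now -1
(135/83): 135 mod 83 = 52, so (135/83) = (52/83)
factor out 2^2: 52 = 2^2·13; with 83 mod 8 = 3, (2/83) = -1; sign now -1; continue with (13/83)
flip (13/83) -> (83/13): both odd, 13 mod 4 = 1, 83 mod 4 = 3, so the flip contributes +1; sign now -1
(83/13): 83 mod 13 = 5, so (83/13) = (5/13)
flip (5/13) -> (13/5): both odd, 5 mod 4 = 1, 13 mod 4 = 1, so the flip contributes +1; sign now -1
(13/5): 13 mod 5 = 3, so (13/5) = (3/5)
flip (3/5) -> (5/3): both odd, 3 mod 4 = 3, 5 mod 4 = 1, so the flip contributes +1; sign now -1
(5/3): 5 mod 3 = 2, so (5/3) = (2/3)
factor out 2^1: 2 = 2^1·1; with 3 mod 8 = 3, (2/3) = -1; sign now +1; continue with (1/3)
reached (1/3) = 1, so the symbol is +1

1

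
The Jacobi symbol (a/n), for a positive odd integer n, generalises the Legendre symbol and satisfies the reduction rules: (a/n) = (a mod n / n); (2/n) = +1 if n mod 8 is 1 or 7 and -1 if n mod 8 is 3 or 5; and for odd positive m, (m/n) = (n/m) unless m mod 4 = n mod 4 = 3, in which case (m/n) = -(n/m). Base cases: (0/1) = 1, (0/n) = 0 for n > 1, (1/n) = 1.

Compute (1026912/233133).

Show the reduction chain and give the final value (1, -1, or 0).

0

(1026912/233133) = (94380/233133)   [reduce mod 233133]
94380 = 2^2·23595; (2/233133) = -1 since 233133 mod 8 = 5, so (94380/233133) = (-1)^2·(23595/233133); sign now +1
reciprocity: (23595/233133) = +1·(233133/23595) since 23595 mod 4 = 3, 233133 mod 4 = 1; sign now +1
(233133/23595) = (20778/23595)   [reduce mod 23595]
20778 = 2^1·10389; (2/23595) = -1 since 23595 mod 8 = 3, so (20778/23595) = (-1)^1·(10389/23595); sign now -1
reciprocity: (10389/23595) = +1·(23595/10389) since 10389 mod 4 = 1, 23595 mod 4 = 3; sign now -1
(23595/10389) = (2817/10389)   [reduce mod 10389]
reciprocity: (2817/10389) = +1·(10389/2817) since 2817 mod 4 = 1, 10389 mod 4 = 1; sign now -1
(10389/2817) = (1938/2817)   [reduce mod 2817]
1938 = 2^1·969; (2/2817) = +1 since 2817 mod 8 = 1, so (1938/2817) = (+1)^1·(969/2817); sign now -1
reciprocity: (969/2817) = +1·(2817/969) since 969 mod 4 = 1, 2817 mod 4 = 1; sign now -1
(2817/969) = (879/969)   [reduce mod 969]
reciprocity: (879/969) = +1·(969/879) since 879 mod 4 = 3, 969 mod 4 = 1; sign now -1
(969/879) = (90/879)   [reduce mod 879]
90 = 2^1·45; (2/879) = +1 since 879 mod 8 = 7, so (90/879) = (+1)^1·(45/879); sign now -1
reciprocity: (45/879) = +1·(879/45) since 45 mod 4 = 1, 879 mod 4 = 3; sign now -1
(879/45) = (24/45)   [reduce mod 45]
24 = 2^3·3; (2/45) = -1 since 45 mod 8 = 5, so (24/45) = (-1)^3·(3/45); sign now +1
reciprocity: (3/45) = +1·(45/3) since 3 mod 4 = 3, 45 mod 4 = 1; sign now +1
(45/3) = (0/3)   [reduce mod 3]
(0/3) = 0   [gcd(a, n) > 1]; final value = 0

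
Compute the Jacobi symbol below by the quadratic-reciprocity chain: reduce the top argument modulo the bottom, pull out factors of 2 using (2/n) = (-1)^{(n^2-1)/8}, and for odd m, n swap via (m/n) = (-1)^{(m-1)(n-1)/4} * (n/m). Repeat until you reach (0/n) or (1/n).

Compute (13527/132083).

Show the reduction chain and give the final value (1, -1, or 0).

1

reciprocity: (13527/132083) = -1·(132083/13527) since 13527 mod 4 = 3, 132083 mod 4 = 3; sign now -1
(132083/13527) = (10340/13527)   [reduce mod 13527]
10340 = 2^2·2585; (2/13527) = +1 since 13527 mod 8 = 7, so (10340/13527) = (+1)^2·(2585/13527); sign now -1
reciprocity: (2585/13527) = +1·(13527/2585) since 2585 mod 4 = 1, 13527 mod 4 = 3; sign now -1
(13527/2585) = (602/2585)   [reduce mod 2585]
602 = 2^1·301; (2/2585) = +1 since 2585 mod 8 = 1, so (602/2585) = (+1)^1·(301/2585); sign now -1
reciprocity: (301/2585) = +1·(2585/301) since 301 mod 4 = 1, 2585 mod 4 = 1; sign now -1
(2585/301) = (177/301)   [reduce mod 301]
reciprocity: (177/301) = +1·(301/177) since 177 mod 4 = 1, 301 mod 4 = 1; sign now -1
(301/177) = (124/177)   [reduce mod 177]
124 = 2^2·31; (2/177) = +1 since 177 mod 8 = 1, so (124/177) = (+1)^2·(31/177); sign now -1
reciprocity: (31/177) = +1·(177/31) since 31 mod 4 = 3, 177 mod 4 = 1; sign now -1
(177/31) = (22/31)   [reduce mod 31]
22 = 2^1·11; (2/31) = +1 since 31 mod 8 = 7, so (22/31) = (+1)^1·(11/31); sign now -1
reciprocity: (11/31) = -1·(31/11) since 11 mod 4 = 3, 31 mod 4 = 3; sign now +1
(31/11) = (9/11)   [reduce mod 11]
reciprocity: (9/11) = +1·(11/9) since 9 mod 4 = 1, 11 mod 4 = 3; sign now +1
(11/9) = (2/9)   [reduce mod 9]
2 = 2^1·1; (2/9) = +1 since 9 mod 8 = 1, so (2/9) = (+1)^1·(1/9); sign now +1
(1/9) = 1; final value = sign = +1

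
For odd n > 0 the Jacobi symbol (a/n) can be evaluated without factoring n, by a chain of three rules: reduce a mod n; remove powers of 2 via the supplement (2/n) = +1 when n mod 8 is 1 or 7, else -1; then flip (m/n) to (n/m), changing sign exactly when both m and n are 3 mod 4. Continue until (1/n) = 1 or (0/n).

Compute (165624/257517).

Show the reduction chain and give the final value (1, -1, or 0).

0

factor out 2^3: 165624 = 2^3·20703; with 257517 mod 8 = 5, (2/257517) = -1; sign now -1; continue with (20703/257517)
flip (20703/257517) -> (257517/20703): both odd, 20703 mod 4 = 3, 257517 mod 4 = 1, so the flip contributes +1; sign now -1
(257517/20703): 257517 mod 20703 = 9081, so (257517/20703) = (9081/20703)
flip (9081/20703) -> (20703/9081): both odd, 9081 mod 4 = 1, 20703 mod 4 = 3, so the flip contributes +1; sign now -1
(20703/9081): 20703 mod 9081 = 2541, so (20703/9081) = (2541/9081)
flip (2541/9081) -> (9081/2541): both odd, 2541 mod 4 = 1, 9081 mod 4 = 1, so the flip contributes +1; sign now -1
(9081/2541): 9081 mod 2541 = 1458, so (9081/2541) = (1458/2541)
factor out 2^1: 1458 = 2^1·729; with 2541 mod 8 = 5, (2/2541) = -1; sign now +1; continue with (729/2541)
flip (729/2541) -> (2541/729): both odd, 729 mod 4 = 1, 2541 mod 4 = 1, so the flip contributes +1; sign now +1
(2541/729): 2541 mod 729 = 354, so (2541/729) = (354/729)
factor out 2^1: 354 = 2^1·177; with 729 mod 8 = 1, (2/729) = +1; sign now +1; continue with (177/729)
flip (177/729) -> (729/177): both odd, 177 mod 4 = 1, 729 mod 4 = 1, so the flip contributes +1; sign now +1
(729/177): 729 mod 177 = 21, so (729/177) = (21/177)
flip (21/177) -> (177/21): both odd, 21 mod 4 = 1, 177 mod 4 = 1, so the flip contributes +1; sign now +1
(177/21): 177 mod 21 = 9, so (177/21) = (9/21)
flip (9/21) -> (21/9): both odd, 9 mod 4 = 1, 21 mod 4 = 1, so the flip contributes +1; sign now +1
(21/9): 21 mod 9 = 3, so (21/9) = (3/9)
flip (3/9) -> (9/3): both odd, 3 mod 4 = 3, 9 mod 4 = 1, so the flip contributes +1; sign now +1
(9/3): 9 mod 3 = 0, so (9/3) = (0/3)
reached (0/3); gcd(a, n) > 1, so (0/3) = 0 and the symbol is 0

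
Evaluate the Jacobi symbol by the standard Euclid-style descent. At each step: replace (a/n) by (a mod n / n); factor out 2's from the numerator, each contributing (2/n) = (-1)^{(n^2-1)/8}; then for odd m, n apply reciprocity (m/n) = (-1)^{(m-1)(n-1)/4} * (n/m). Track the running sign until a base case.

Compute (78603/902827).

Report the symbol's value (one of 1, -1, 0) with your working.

reciprocity: (78603/902827) = -1·(902827/78603) since 78603 mod 4 = 3, 902827 mod 4 = 3; sign now -1
(902827/78603) = (38194/78603)   [reduce mod 78603]
38194 = 2^1·19097; (2/78603) = -1 since 78603 mod 8 = 3, so (38194/78603) = (-1)^1·(19097/78603); sign now +1
reciprocity: (19097/78603) = +1·(78603/19097) since 19097 mod 4 = 1, 78603 mod 4 = 3; sign now +1
(78603/19097) = (2215/19097)   [reduce mod 19097]
reciprocity: (2215/19097) = +1·(19097/2215) since 2215 mod 4 = 3, 19097 mod 4 = 1; sign now +1
(19097/2215) = (1377/2215)   [reduce mod 2215]
reciprocity: (1377/2215) = +1·(2215/1377) since 1377 mod 4 = 1, 2215 mod 4 = 3; sign now +1
(2215/1377) = (838/1377)   [reduce mod 1377]
838 = 2^1·419; (2/1377) = +1 since 1377 mod 8 = 1, so (838/1377) = (+1)^1·(419/1377); sign now +1
reciprocity: (419/1377) = +1·(1377/419) since 419 mod 4 = 3, 1377 mod 4 = 1; sign now +1
(1377/419) = (120/419)   [reduce mod 419]
120 = 2^3·15; (2/419) = -1 since 419 mod 8 = 3, so (120/419) = (-1)^3·(15/419); sign now -1
reciprocity: (15/419) = -1·(419/15) since 15 mod 4 = 3, 419 mod 4 = 3; sign now +1
(419/15) = (14/15)   [reduce mod 15]
14 = 2^1·7; (2/15) = +1 since 15 mod 8 = 7, so (14/15) = (+1)^1·(7/15); sign now +1
reciprocity: (7/15) = -1·(15/7) since 7 mod 4 = 3, 15 mod 4 = 3; sign now -1
(15/7) = (1/7)   [reduce mod 7]
(1/7) = 1; final value = sign = -1

-1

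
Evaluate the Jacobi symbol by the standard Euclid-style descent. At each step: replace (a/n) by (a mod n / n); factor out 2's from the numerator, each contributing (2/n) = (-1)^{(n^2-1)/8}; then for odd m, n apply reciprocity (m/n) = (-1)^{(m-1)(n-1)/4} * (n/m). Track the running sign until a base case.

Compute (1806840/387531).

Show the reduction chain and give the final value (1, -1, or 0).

(1806840/387531) = (256716/387531)   [reduce mod 387531]
256716 = 2^2·64179; (2/387531) = -1 since 387531 mod 8 = 3, so (256716/387531) = (-1)^2·(64179/387531); sign now +1
reciprocity: (64179/387531) = -1·(387531/64179) since 64179 mod 4 = 3, 387531 mod 4 = 3; sign now -1
(387531/64179) = (2457/64179)   [reduce mod 64179]
reciprocity: (2457/64179) = +1·(64179/2457) since 2457 mod 4 = 1, 64179 mod 4 = 3; sign now -1
(64179/2457) = (297/2457)   [reduce mod 2457]
reciprocity: (297/2457) = +1·(2457/297) since 297 mod 4 = 1, 2457 mod 4 = 1; sign now -1
(2457/297) = (81/297)   [reduce mod 297]
reciprocity: (81/297) = +1·(297/81) since 81 mod 4 = 1, 297 mod 4 = 1; sign now -1
(297/81) = (54/81)   [reduce mod 81]
54 = 2^1·27; (2/81) = +1 since 81 mod 8 = 1, so (54/81) = (+1)^1·(27/81); sign now -1
reciprocity: (27/81) = +1·(81/27) since 27 mod 4 = 3, 81 mod 4 = 1; sign now -1
(81/27) = (0/27)   [reduce mod 27]
(0/27) = 0   [gcd(a, n) > 1]; final value = 0

0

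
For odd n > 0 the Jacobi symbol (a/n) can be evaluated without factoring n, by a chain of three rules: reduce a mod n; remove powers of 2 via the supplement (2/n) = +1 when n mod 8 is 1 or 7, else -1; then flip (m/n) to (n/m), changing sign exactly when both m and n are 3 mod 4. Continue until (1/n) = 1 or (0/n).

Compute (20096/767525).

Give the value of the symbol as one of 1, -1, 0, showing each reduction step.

factor out 2^7: 20096 = 2^7·157; with 767525 mod 8 = 5, (2/767525) = -1; sign now -1; continue with (157/767525)
flip (157/767525) -> (767525/157): both odd, 157 mod 4 = 1, 767525 mod 4 = 1, so the flip contributes +1; sign now -1
(767525/157): 767525 mod 157 = 109, so (767525/157) = (109/157)
flip (109/157) -> (157/109): both odd, 109 mod 4 = 1, 157 mod 4 = 1, so the flip contributes +1; sign now -1
(157/109): 157 mod 109 = 48, so (157/109) = (48/109)
factor out 2^4: 48 = 2^4·3; with 109 mod 8 = 5, (2/109) = -1; sign now -1; continue with (3/109)
flip (3/109) -> (109/3): both odd, 3 mod 4 = 3, 109 mod 4 = 1, so the flip contributes +1; sign now -1
(109/3): 109 mod 3 = 1, so (109/3) = (1/3)
reached (1/3) = 1, so the symbol is -1

-1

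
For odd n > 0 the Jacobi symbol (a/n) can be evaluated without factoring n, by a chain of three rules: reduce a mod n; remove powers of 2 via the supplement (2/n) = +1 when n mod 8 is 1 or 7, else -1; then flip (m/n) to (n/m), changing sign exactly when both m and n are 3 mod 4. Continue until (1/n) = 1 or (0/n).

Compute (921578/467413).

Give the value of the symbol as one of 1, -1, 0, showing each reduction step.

(921578/467413): 921578 mod 467413 = 454165, so (921578/467413) = (454165/467413)
flip (454165/467413) -> (467413/454165): both odd, 454165 mod 4 = 1, 467413 mod 4 = 1, so the flip contributes +1; sign now +1
(467413/454165): 467413 mod 454165 = 13248, so (467413/454165) = (13248/454165)
factor out 2^6: 13248 = 2^6·207; with 454165 mod 8 = 5, (2/454165) = -1; sign now +1; continue with (207/454165)
flip (207/454165) -> (454165/207): both odd, 207 mod 4 = 3, 454165 mod 4 = 1, so the flip contributes +1; sign now +1
(454165/207): 454165 mod 207 = 7, so (454165/207) = (7/207)
flip (7/207) -> (207/7): both odd, 7 mod 4 = 3, 207 mod 4 = 3, so the flip contributes -1; sign now -1
(207/7): 207 mod 7 = 4, so (207/7) = (4/7)
factor out 2^2: 4 = 2^2·1; with 7 mod 8 = 7, (2/7) = +1; sign now -1; continue with (1/7)
reached (1/7) = 1, so the symbol is -1

-1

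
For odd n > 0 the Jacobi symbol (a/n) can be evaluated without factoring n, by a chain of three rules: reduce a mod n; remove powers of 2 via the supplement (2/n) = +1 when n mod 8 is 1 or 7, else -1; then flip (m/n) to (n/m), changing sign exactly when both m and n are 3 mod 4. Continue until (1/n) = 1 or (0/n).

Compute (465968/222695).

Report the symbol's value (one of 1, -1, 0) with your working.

(465968/222695): 465968 mod 222695 = 20578, so (465968/222695) = (20578/222695)
factor out 2^1: 20578 = 2^1·10289; with 222695 mod 8 = 7, (2/222695) = +1; sign now +1; continue with (10289/222695)
flip (10289/222695) -> (222695/10289): both odd, 10289 mod 4 = 1, 222695 mod 4 = 3, so the flip contributes +1; sign now +1
(222695/10289): 222695 mod 10289 = 6626, so (222695/10289) = (6626/10289)
factor out 2^1: 6626 = 2^1·3313; with 10289 mod 8 = 1, (2/10289) = +1; sign now +1; continue with (3313/10289)
flip (3313/10289) -> (10289/3313): both odd, 3313 mod 4 = 1, 10289 mod 4 = 1, so the flip contributes +1; sign now +1
(10289/3313): 10289 mod 3313 = 350, so (10289/3313) = (350/3313)
factor out 2^1: 350 = 2^1·175; with 3313 mod 8 = 1, (2/3313) = +1; sign now +1; continue with (175/3313)
flip (175/3313) -> (3313/175): both odd, 175 mod 4 = 3, 3313 mod 4 = 1, so the flip contributes +1; sign now +1
(3313/175): 3313 mod 175 = 163, so (3313/175) = (163/175)
flip (163/175) -> (175/163): both odd, 163 mod 4 = 3, 175 mod 4 = 3, so the flip contributes -1; sign now -1
(175/163): 175 mod 163 = 12, so (175/163) = (12/163)
factor out 2^2: 12 = 2^2·3; with 163 mod 8 = 3, (2/163) = -1; sign now -1; continue with (3/163)
flip (3/163) -> (163/3): both odd, 3 mod 4 = 3, 163 mod 4 = 3, so the flip contributes -1; sign now +1
(163/3): 163 mod 3 = 1, so (163/3) = (1/3)
reached (1/3) = 1, so the symbol is +1

1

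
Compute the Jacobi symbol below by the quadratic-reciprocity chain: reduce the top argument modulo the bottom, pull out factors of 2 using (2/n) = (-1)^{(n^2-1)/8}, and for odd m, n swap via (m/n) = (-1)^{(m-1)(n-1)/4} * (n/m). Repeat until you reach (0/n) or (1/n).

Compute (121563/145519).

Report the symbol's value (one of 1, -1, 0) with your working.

1

reciprocity: (121563/145519) = -1·(145519/121563) since 121563 mod 4 = 3, 145519 mod 4 = 3; sign now -1
(145519/121563) = (23956/121563)   [reduce mod 121563]
23956 = 2^2·5989; (2/121563) = -1 since 121563 mod 8 = 3, so (23956/121563) = (-1)^2·(5989/121563); sign now -1
reciprocity: (5989/121563) = +1·(121563/5989) since 5989 mod 4 = 1, 121563 mod 4 = 3; sign now -1
(121563/5989) = (1783/5989)   [reduce mod 5989]
reciprocity: (1783/5989) = +1·(5989/1783) since 1783 mod 4 = 3, 5989 mod 4 = 1; sign now -1
(5989/1783) = (640/1783)   [reduce mod 1783]
640 = 2^7·5; (2/1783) = +1 since 1783 mod 8 = 7, so (640/1783) = (+1)^7·(5/1783); sign now -1
reciprocity: (5/1783) = +1·(1783/5) since 5 mod 4 = 1, 1783 mod 4 = 3; sign now -1
(1783/5) = (3/5)   [reduce mod 5]
reciprocity: (3/5) = +1·(5/3) since 3 mod 4 = 3, 5 mod 4 = 1; sign now -1
(5/3) = (2/3)   [reduce mod 3]
2 = 2^1·1; (2/3) = -1 since 3 mod 8 = 3, so (2/3) = (-1)^1·(1/3); sign now +1
(1/3) = 1; final value = sign = +1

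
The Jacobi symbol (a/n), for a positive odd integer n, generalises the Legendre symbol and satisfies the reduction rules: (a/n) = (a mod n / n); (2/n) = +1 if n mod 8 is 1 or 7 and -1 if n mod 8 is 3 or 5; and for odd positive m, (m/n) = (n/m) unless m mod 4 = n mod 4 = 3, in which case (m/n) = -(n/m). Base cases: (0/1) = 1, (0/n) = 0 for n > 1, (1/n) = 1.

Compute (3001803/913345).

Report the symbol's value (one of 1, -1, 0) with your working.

1

(3001803/913345) = (261768/913345)   [reduce mod 913345]
261768 = 2^3·32721; (2/913345) = +1 since 913345 mod 8 = 1, so (261768/913345) = (+1)^3·(32721/913345); sign now +1
reciprocity: (32721/913345) = +1·(913345/32721) since 32721 mod 4 = 1, 913345 mod 4 = 1; sign now +1
(913345/32721) = (29878/32721)   [reduce mod 32721]
29878 = 2^1·14939; (2/32721) = +1 since 32721 mod 8 = 1, so (29878/32721) = (+1)^1·(14939/32721); sign now +1
reciprocity: (14939/32721) = +1·(32721/14939) since 14939 mod 4 = 3, 32721 mod 4 = 1; sign now +1
(32721/14939) = (2843/14939)   [reduce mod 14939]
reciprocity: (2843/14939) = -1·(14939/2843) since 2843 mod 4 = 3, 14939 mod 4 = 3; sign now -1
(14939/2843) = (724/2843)   [reduce mod 2843]
724 = 2^2·181; (2/2843) = -1 since 2843 mod 8 = 3, so (724/2843) = (-1)^2·(181/2843); sign now -1
reciprocity: (181/2843) = +1·(2843/181) since 181 mod 4 = 1, 2843 mod 4 = 3; sign now -1
(2843/181) = (128/181)   [reduce mod 181]
128 = 2^7·1; (2/181) = -1 since 181 mod 8 = 5, so (128/181) = (-1)^7·(1/181); sign now +1
(1/181) = 1; final value = sign = +1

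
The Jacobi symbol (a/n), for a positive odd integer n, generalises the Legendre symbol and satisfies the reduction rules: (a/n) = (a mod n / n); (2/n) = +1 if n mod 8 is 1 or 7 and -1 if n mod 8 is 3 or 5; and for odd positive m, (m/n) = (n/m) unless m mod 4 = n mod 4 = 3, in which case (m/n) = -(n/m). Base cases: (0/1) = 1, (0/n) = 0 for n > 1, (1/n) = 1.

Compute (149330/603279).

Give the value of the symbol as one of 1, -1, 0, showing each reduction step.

149330 = 2^1·74665; (2/603279) = +1 since 603279 mod 8 = 7, so (149330/603279) = (+1)^1·(74665/603279); sign now +1
reciprocity: (74665/603279) = +1·(603279/74665) since 74665 mod 4 = 1, 603279 mod 4 = 3; sign now +1
(603279/74665) = (5959/74665)   [reduce mod 74665]
reciprocity: (5959/74665) = +1·(74665/5959) since 5959 mod 4 = 3, 74665 mod 4 = 1; sign now +1
(74665/5959) = (3157/5959)   [reduce mod 5959]
reciprocity: (3157/5959) = +1·(5959/3157) since 3157 mod 4 = 1, 5959 mod 4 = 3; sign now +1
(5959/3157) = (2802/3157)   [reduce mod 3157]
2802 = 2^1·1401; (2/3157) = -1 since 3157 mod 8 = 5, so (2802/3157) = (-1)^1·(1401/3157); sign now -1
reciprocity: (1401/3157) = +1·(3157/1401) since 1401 mod 4 = 1, 3157 mod 4 = 1; sign now -1
(3157/1401) = (355/1401)   [reduce mod 1401]
reciprocity: (355/1401) = +1·(1401/355) since 355 mod 4 = 3, 1401 mod 4 = 1; sign now -1
(1401/355) = (336/355)   [reduce mod 355]
336 = 2^4·21; (2/355) = -1 since 355 mod 8 = 3, so (336/355) = (-1)^4·(21/355); sign now -1
reciprocity: (21/355) = +1·(355/21) since 21 mod 4 = 1, 355 mod 4 = 3; sign now -1
(355/21) = (19/21)   [reduce mod 21]
reciprocity: (19/21) = +1·(21/19) since 19 mod 4 = 3, 21 mod 4 = 1; sign now -1
(21/19) = (2/19)   [reduce mod 19]
2 = 2^1·1; (2/19) = -1 since 19 mod 8 = 3, so (2/19) = (-1)^1·(1/19); sign now +1
(1/19) = 1; final value = sign = +1

1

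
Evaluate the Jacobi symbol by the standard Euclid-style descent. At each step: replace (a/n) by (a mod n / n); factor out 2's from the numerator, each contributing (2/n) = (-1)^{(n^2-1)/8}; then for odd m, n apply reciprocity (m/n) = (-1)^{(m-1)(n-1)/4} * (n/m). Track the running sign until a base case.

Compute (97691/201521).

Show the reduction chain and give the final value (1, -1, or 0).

flip (97691/201521) -> (201521/97691): both odd, 97691 mod 4 = 3, 201521 mod 4 = 1, so the flip contributes +1; sign now +1
(201521/97691): 201521 mod 97691 = 6139, so (201521/97691) = (6139/97691)
flip (6139/97691) -> (97691/6139): both odd, 6139 mod 4 = 3, 97691 mod 4 = 3, so the flip contributes -1; sign now -1
(97691/6139): 97691 mod 6139 = 5606, so (97691/6139) = (5606/6139)
factor out 2^1: 5606 = 2^1·2803; with 6139 mod 8 = 3, (2/6139) = -1; sign now +1; continue with (2803/6139)
flip (2803/6139) -> (6139/2803): both odd, 2803 mod 4 = 3, 6139 mod 4 = 3, so the flip contributes -1; sign now -1
(6139/2803): 6139 mod 2803 = 533, so (6139/2803) = (533/2803)
flip (533/2803) -> (2803/533): both odd, 533 mod 4 = 1, 2803 mod 4 = 3, so the flip contributes +1; sign now -1
(2803/533): 2803 mod 533 = 138, so (2803/533) = (138/533)
factor out 2^1: 138 = 2^1·69; with 533 mod 8 = 5, (2/533) = -1; sign now +1; continue with (69/533)
flip (69/533) -> (533/69): both odd, 69 mod 4 = 1, 533 mod 4 = 1, so the flip contributes +1; sign now +1
(533/69): 533 mod 69 = 50, so (533/69) = (50/69)
factor out 2^1: 50 = 2^1·25; with 69 mod 8 = 5, (2/69) = -1; sign now -1; continue with (25/69)
flip (25/69) -> (69/25): both odd, 25 mod 4 = 1, 69 mod 4 = 1, so the flip contributes +1; sign now -1
(69/25): 69 mod 25 = 19, so (69/25) = (19/25)
flip (19/25) -> (25/19): both odd, 19 mod 4 = 3, 25 mod 4 = 1, so the flip contributes +1; sign now -1
(25/19): 25 mod 19 = 6, so (25/19) = (6/19)
factor out 2^1: 6 = 2^1·3; with 19 mod 8 = 3, (2/19) = -1; sign now +1; continue with (3/19)
flip (3/19) -> (19/3): both odd, 3 mod 4 = 3, 19 mod 4 = 3, so the flip contributes -1; sign now -1
(19/3): 19 mod 3 = 1, so (19/3) = (1/3)
reached (1/3) = 1, so the symbol is -1

-1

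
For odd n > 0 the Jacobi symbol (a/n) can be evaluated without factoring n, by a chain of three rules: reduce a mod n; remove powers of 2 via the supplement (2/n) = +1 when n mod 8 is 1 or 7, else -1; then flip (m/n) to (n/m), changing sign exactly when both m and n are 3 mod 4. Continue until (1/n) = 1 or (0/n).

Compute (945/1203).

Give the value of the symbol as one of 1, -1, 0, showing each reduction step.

0

reciprocity: (945/1203) = +1·(1203/945) since 945 mod 4 = 1, 1203 mod 4 = 3; sign now +1
(1203/945) = (258/945)   [reduce mod 945]
258 = 2^1·129; (2/945) = +1 since 945 mod 8 = 1, so (258/945) = (+1)^1·(129/945); sign now +1
reciprocity: (129/945) = +1·(945/129) since 129 mod 4 = 1, 945 mod 4 = 1; sign now +1
(945/129) = (42/129)   [reduce mod 129]
42 = 2^1·21; (2/129) = +1 since 129 mod 8 = 1, so (42/129) = (+1)^1·(21/129); sign now +1
reciprocity: (21/129) = +1·(129/21) since 21 mod 4 = 1, 129 mod 4 = 1; sign now +1
(129/21) = (3/21)   [reduce mod 21]
reciprocity: (3/21) = +1·(21/3) since 3 mod 4 = 3, 21 mod 4 = 1; sign now +1
(21/3) = (0/3)   [reduce mod 3]
(0/3) = 0   [gcd(a, n) > 1]; final value = 0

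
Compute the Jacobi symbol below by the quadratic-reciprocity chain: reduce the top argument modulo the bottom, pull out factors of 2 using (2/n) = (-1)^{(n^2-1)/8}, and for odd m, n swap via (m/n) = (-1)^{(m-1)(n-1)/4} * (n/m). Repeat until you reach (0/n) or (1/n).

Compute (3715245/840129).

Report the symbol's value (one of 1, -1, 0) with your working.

0

(3715245/840129) = (354729/840129)   [reduce mod 840129]
reciprocity: (354729/840129) = +1·(840129/354729) since 354729 mod 4 = 1, 840129 mod 4 = 1; sign now +1
(840129/354729) = (130671/354729)   [reduce mod 354729]
reciprocity: (130671/354729) = +1·(354729/130671) since 130671 mod 4 = 3, 354729 mod 4 = 1; sign now +1
(354729/130671) = (93387/130671)   [reduce mod 130671]
reciprocity: (93387/130671) = -1·(130671/93387) since 93387 mod 4 = 3, 130671 mod 4 = 3; sign now -1
(130671/93387) = (37284/93387)   [reduce mod 93387]
37284 = 2^2·9321; (2/93387) = -1 since 93387 mod 8 = 3, so (37284/93387) = (-1)^2·(9321/93387); sign now -1
reciprocity: (9321/93387) = +1·(93387/9321) since 9321 mod 4 = 1, 93387 mod 4 = 3; sign now -1
(93387/9321) = (177/9321)   [reduce mod 9321]
reciprocity: (177/9321) = +1·(9321/177) since 177 mod 4 = 1, 9321 mod 4 = 1; sign now -1
(9321/177) = (117/177)   [reduce mod 177]
reciprocity: (117/177) = +1·(177/117) since 117 mod 4 = 1, 177 mod 4 = 1; sign now -1
(177/117) = (60/117)   [reduce mod 117]
60 = 2^2·15; (2/117) = -1 since 117 mod 8 = 5, so (60/117) = (-1)^2·(15/117); sign now -1
reciprocity: (15/117) = +1·(117/15) since 15 mod 4 = 3, 117 mod 4 = 1; sign now -1
(117/15) = (12/15)   [reduce mod 15]
12 = 2^2·3; (2/15) = +1 since 15 mod 8 = 7, so (12/15) = (+1)^2·(3/15); sign now -1
reciprocity: (3/15) = -1·(15/3) since 3 mod 4 = 3, 15 mod 4 = 3; sign now +1
(15/3) = (0/3)   [reduce mod 3]
(0/3) = 0   [gcd(a, n) > 1]; final value = 0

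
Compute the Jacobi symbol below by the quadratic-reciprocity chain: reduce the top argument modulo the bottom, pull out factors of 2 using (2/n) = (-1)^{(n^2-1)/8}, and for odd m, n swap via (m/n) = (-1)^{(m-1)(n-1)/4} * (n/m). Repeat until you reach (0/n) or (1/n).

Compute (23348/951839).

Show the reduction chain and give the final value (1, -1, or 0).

-1

23348 = 2^2·5837; (2/951839) = +1 since 951839 mod 8 = 7, so (23348/951839) = (+1)^2·(5837/951839); sign now +1
reciprocity: (5837/951839) = +1·(951839/5837) since 5837 mod 4 = 1, 951839 mod 4 = 3; sign now +1
(951839/5837) = (408/5837)   [reduce mod 5837]
408 = 2^3·51; (2/5837) = -1 since 5837 mod 8 = 5, so (408/5837) = (-1)^3·(51/5837); sign now -1
reciprocity: (51/5837) = +1·(5837/51) since 51 mod 4 = 3, 5837 mod 4 = 1; sign now -1
(5837/51) = (23/51)   [reduce mod 51]
reciprocity: (23/51) = -1·(51/23) since 23 mod 4 = 3, 51 mod 4 = 3; sign now +1
(51/23) = (5/23)   [reduce mod 23]
reciprocity: (5/23) = +1·(23/5) since 5 mod 4 = 1, 23 mod 4 = 3; sign now +1
(23/5) = (3/5)   [reduce mod 5]
reciprocity: (3/5) = +1·(5/3) since 3 mod 4 = 3, 5 mod 4 = 1; sign now +1
(5/3) = (2/3)   [reduce mod 3]
2 = 2^1·1; (2/3) = -1 since 3 mod 8 = 3, so (2/3) = (-1)^1·(1/3); sign now -1
(1/3) = 1; final value = sign = -1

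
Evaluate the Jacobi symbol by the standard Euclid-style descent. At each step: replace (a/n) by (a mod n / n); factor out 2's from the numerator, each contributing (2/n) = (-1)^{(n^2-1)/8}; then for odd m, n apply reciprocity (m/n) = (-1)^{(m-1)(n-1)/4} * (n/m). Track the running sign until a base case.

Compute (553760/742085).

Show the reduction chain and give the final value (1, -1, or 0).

0

553760 = 2^5·17305; (2/742085) = -1 since 742085 mod 8 = 5, so (553760/742085) = (-1)^5·(17305/742085); sign now -1
reciprocity: (17305/742085) = +1·(742085/17305) since 17305 mod 4 = 1, 742085 mod 4 = 1; sign now -1
(742085/17305) = (15275/17305)   [reduce mod 17305]
reciprocity: (15275/17305) = +1·(17305/15275) since 15275 mod 4 = 3, 17305 mod 4 = 1; sign now -1
(17305/15275) = (2030/15275)   [reduce mod 15275]
2030 = 2^1·1015; (2/15275) = -1 since 15275 mod 8 = 3, so (2030/15275) = (-1)^1·(1015/15275); sign now +1
reciprocity: (1015/15275) = -1·(15275/1015) since 1015 mod 4 = 3, 15275 mod 4 = 3; sign now -1
(15275/1015) = (50/1015)   [reduce mod 1015]
50 = 2^1·25; (2/1015) = +1 since 1015 mod 8 = 7, so (50/1015) = (+1)^1·(25/1015); sign now -1
reciprocity: (25/1015) = +1·(1015/25) since 25 mod 4 = 1, 1015 mod 4 = 3; sign now -1
(1015/25) = (15/25)   [reduce mod 25]
reciprocity: (15/25) = +1·(25/15) since 15 mod 4 = 3, 25 mod 4 = 1; sign now -1
(25/15) = (10/15)   [reduce mod 15]
10 = 2^1·5; (2/15) = +1 since 15 mod 8 = 7, so (10/15) = (+1)^1·(5/15); sign now -1
reciprocity: (5/15) = +1·(15/5) since 5 mod 4 = 1, 15 mod 4 = 3; sign now -1
(15/5) = (0/5)   [reduce mod 5]
(0/5) = 0   [gcd(a, n) > 1]; final value = 0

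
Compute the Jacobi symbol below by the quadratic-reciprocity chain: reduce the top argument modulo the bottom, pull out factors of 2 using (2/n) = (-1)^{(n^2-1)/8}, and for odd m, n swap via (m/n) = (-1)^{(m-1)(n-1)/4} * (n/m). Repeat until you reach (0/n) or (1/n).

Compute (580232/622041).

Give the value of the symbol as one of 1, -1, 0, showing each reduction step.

580232 = 2^3·72529; (2/622041) = +1 since 622041 mod 8 = 1, so (580232/622041) = (+1)^3·(72529/622041); sign now +1
reciprocity: (72529/622041) = +1·(622041/72529) since 72529 mod 4 = 1, 622041 mod 4 = 1; sign now +1
(622041/72529) = (41809/72529)   [reduce mod 72529]
reciprocity: (41809/72529) = +1·(72529/41809) since 41809 mod 4 = 1, 72529 mod 4 = 1; sign now +1
(72529/41809) = (30720/41809)   [reduce mod 41809]
30720 = 2^11·15; (2/41809) = +1 since 41809 mod 8 = 1, so (30720/41809) = (+1)^11·(15/41809); sign now +1
reciprocity: (15/41809) = +1·(41809/15) since 15 mod 4 = 3, 41809 mod 4 = 1; sign now +1
(41809/15) = (4/15)   [reduce mod 15]
4 = 2^2·1; (2/15) = +1 since 15 mod 8 = 7, so (4/15) = (+1)^2·(1/15); sign now +1
(1/15) = 1; final value = sign = +1

1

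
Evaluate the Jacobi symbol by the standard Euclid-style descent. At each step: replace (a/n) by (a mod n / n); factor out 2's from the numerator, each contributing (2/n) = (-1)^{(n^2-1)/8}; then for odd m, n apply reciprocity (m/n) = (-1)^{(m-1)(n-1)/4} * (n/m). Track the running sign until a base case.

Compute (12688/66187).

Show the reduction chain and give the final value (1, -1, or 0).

factor out 2^4: 12688 = 2^4·793; with 66187 mod 8 = 3, (2/66187) = -1; sign now +1; continue with (793/66187)
flip (793/66187) -> (66187/793): both odd, 793 mod 4 = 1, 66187 mod 4 = 3, so the flip contributes +1; sign now +1
(66187/793): 66187 mod 793 = 368, so (66187/793) = (368/793)
factor out 2^4: 368 = 2^4·23; with 793 mod 8 = 1, (2/793) = +1; sign now +1; continue with (23/793)
flip (23/793) -> (793/23): both odd, 23 mod 4 = 3, 793 mod 4 = 1, so the flip contributes +1; sign now +1
(793/23): 793 mod 23 = 11, so (793/23) = (11/23)
flip (11/23) -> (23/11): both odd, 11 mod 4 = 3, 23 mod 4 = 3, so the flip contributes -1; sign now -1
(23/11): 23 mod 11 = 1, so (23/11) = (1/11)
reached (1/11) = 1, so the symbol is -1

-1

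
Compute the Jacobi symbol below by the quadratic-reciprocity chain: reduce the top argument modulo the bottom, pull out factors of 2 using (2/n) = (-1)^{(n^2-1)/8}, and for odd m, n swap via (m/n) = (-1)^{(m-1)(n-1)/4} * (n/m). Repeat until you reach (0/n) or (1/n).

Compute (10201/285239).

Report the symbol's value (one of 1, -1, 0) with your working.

flip (10201/285239) -> (285239/10201): both odd, 10201 mod 4 = 1, 285239 mod 4 = 3, so the flip contributes +1; sign now +1
(285239/10201): 285239 mod 10201 = 9812, so (285239/10201) = (9812/10201)
factor out 2^2: 9812 = 2^2·2453; with 10201 mod 8 = 1, (2/10201) = +1; sign now +1; continue with (2453/10201)
flip (2453/10201) -> (10201/2453): both odd, 2453 mod 4 = 1, 10201 mod 4 = 1, so the flip contributes +1; sign now +1
(10201/2453): 10201 mod 2453 = 389, so (10201/2453) = (389/2453)
flip (389/2453) -> (2453/389): both odd, 389 mod 4 = 1, 2453 mod 4 = 1, so the flip contributes +1; sign now +1
(2453/389): 2453 mod 389 = 119, so (2453/389) = (119/389)
flip (119/389) -> (389/119): both odd, 119 mod 4 = 3, 389 mod 4 = 1, so the flip contributes +1; sign now +1
(389/119): 389 mod 119 = 32, so (389/119) = (32/119)
factor out 2^5: 32 = 2^5·1; with 119 mod 8 = 7, (2/119) = +1; sign now +1; continue with (1/119)
reached (1/119) = 1, so the symbol is +1

1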